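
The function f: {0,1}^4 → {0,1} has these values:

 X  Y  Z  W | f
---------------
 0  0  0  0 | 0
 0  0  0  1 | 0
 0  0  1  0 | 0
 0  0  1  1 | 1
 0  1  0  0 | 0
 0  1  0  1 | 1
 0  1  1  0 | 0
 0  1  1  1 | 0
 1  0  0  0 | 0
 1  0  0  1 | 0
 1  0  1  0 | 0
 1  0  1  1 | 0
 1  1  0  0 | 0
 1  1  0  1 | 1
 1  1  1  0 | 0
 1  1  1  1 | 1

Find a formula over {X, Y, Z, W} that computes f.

Collect the rows where f=1 — (0,0,1,1), (0,1,0,1), (1,1,0,1), (1,1,1,1) — and write one minterm per row: ¬X·¬Y·Z·W, ¬X·Y·¬Z·W, X·Y·¬Z·W, X·Y·Z·W. Their union (logical OR) reproduces the table exactly.

f(X, Y, Z, W) = (((((~X & ~Y) & Z) & W) | (((~X & Y) & ~Z) & W)) | (((X & Y) & ~Z) & W)) | (((X & Y) & Z) & W)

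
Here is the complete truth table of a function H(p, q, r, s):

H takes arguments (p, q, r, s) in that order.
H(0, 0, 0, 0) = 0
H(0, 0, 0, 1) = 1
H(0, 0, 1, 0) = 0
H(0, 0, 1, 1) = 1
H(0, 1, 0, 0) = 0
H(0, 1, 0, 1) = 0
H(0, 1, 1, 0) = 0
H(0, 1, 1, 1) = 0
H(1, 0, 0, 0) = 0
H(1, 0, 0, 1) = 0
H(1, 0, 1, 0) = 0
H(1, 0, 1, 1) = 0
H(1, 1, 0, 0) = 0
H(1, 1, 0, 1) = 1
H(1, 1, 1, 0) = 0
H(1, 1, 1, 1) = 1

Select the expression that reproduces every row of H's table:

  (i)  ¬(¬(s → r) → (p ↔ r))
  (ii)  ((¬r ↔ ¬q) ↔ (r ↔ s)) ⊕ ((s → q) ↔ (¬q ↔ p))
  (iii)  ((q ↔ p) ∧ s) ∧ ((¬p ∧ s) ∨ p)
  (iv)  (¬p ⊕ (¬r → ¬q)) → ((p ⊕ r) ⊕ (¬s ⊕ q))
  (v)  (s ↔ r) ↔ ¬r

iii

(i) disagrees with H on (0,0,0,1) (formula → 0, table → 1); rule it out.
(ii) disagrees with H on (0,0,0,0) (formula → 1, table → 0); rule it out.
(iv) disagrees with H on (0,0,0,0) (formula → 1, table → 0); rule it out.
(v) disagrees with H on (0,0,0,0) (formula → 1, table → 0); rule it out.
That leaves (iii). Evaluating it on every row reproduces the table of H exactly.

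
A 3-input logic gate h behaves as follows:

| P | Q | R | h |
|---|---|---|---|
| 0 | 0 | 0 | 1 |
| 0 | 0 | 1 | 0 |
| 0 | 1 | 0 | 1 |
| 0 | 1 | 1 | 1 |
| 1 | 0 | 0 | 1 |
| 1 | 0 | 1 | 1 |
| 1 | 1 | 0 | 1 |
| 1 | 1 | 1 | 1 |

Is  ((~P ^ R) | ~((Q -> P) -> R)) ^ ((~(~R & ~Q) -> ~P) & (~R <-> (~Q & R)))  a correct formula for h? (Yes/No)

Yes

Check the formula against h row by row:
  P=0, Q=0, R=0: formula gives 1, h = 1 ✓
  P=0, Q=0, R=1: formula gives 0, h = 0 ✓
  P=0, Q=1, R=0: formula gives 1, h = 1 ✓
  P=0, Q=1, R=1: formula gives 1, h = 1 ✓
  P=1, Q=0, R=0: formula gives 1, h = 1 ✓
  … (the remaining 3 rows also agree.)
Every row agrees, so the formula is equivalent.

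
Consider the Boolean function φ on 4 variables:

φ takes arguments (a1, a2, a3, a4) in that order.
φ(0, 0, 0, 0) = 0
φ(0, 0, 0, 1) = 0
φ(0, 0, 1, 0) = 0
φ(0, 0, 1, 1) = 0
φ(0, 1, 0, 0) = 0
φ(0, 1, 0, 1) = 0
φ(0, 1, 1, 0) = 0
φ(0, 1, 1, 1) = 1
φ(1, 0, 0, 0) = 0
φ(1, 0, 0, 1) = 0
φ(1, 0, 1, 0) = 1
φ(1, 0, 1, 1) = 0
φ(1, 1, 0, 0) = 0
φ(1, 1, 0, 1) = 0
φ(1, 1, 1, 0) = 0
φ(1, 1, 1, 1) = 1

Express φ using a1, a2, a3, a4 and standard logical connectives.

The 1-rows are (0,1,1,1), (1,0,1,0), (1,1,1,1). Each contributes one minterm — ¬a1·a2·a3·a4; a1·¬a2·a3·¬a4; a1·a2·a3·a4 — and their disjunction is a sum-of-products form of φ.

φ(a1, a2, a3, a4) = ((((¬a1 ∧ a2) ∧ a3) ∧ a4) ∨ (((a1 ∧ ¬a2) ∧ a3) ∧ ¬a4)) ∨ (((a1 ∧ a2) ∧ a3) ∧ a4)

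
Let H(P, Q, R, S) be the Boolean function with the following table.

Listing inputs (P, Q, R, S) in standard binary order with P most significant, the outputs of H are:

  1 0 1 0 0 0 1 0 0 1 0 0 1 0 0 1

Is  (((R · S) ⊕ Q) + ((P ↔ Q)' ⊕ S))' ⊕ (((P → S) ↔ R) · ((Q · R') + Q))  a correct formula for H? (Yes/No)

Yes

Test each input against both H and the formula:
  P=0, Q=0, R=0, S=0: formula gives 1, H = 1 ✓
  P=0, Q=0, R=0, S=1: formula gives 0, H = 0 ✓
  P=0, Q=0, R=1, S=0: formula gives 1, H = 1 ✓
  P=0, Q=0, R=1, S=1: formula gives 0, H = 0 ✓
  … (the remaining 12 rows also agree.)
No disagreement on any input; they are logically equivalent.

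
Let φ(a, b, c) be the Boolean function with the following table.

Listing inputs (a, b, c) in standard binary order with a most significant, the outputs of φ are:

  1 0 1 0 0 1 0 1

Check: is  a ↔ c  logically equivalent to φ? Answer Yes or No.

Evaluate a ↔ c on each row and compare to φ:
  a=0, b=0, c=0: formula gives 1, φ = 1 ✓
  a=0, b=0, c=1: formula gives 0, φ = 0 ✓
  a=0, b=1, c=0: formula gives 1, φ = 1 ✓
  a=0, b=1, c=1: formula gives 0, φ = 0 ✓
  a=1, b=0, c=0: formula gives 0, φ = 0 ✓
  …and likewise for the remaining 3 rows.
All 8 rows match — the expression computes φ exactly.

Yes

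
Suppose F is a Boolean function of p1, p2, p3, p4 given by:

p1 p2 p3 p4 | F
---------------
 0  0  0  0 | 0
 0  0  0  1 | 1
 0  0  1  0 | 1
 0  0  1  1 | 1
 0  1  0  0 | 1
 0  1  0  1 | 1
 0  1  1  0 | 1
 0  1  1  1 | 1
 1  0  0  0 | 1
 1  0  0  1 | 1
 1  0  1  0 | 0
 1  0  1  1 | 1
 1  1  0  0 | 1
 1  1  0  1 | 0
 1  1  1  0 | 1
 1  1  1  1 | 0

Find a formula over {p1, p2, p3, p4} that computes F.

F(p1, p2, p3, p4) = ~((((((~p1 & ~p2) & ~p3) & ~p4) | (((p1 & ~p2) & p3) & ~p4)) | (((p1 & p2) & ~p3) & p4)) | (((p1 & p2) & p3) & p4))

The 0-rows are (0,0,0,0), (1,0,1,0), (1,1,0,1), (1,1,1,1). Take each as a conjunction (¬p1·¬p2·¬p3·¬p4, p1·¬p2·p3·¬p4, p1·p2·¬p3·p4, p1·p2·p3·p4), form their disjunction, and complement — that gives a formula that is 1 everywhere F is.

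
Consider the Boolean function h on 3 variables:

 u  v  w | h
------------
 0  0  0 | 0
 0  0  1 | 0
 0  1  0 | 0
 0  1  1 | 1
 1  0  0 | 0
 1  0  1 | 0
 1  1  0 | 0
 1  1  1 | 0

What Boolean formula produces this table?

h(u, v, w) = (~u & v) & w

h is 1 on exactly one input, (0,1,1), whose minterm is ¬u·v·w. So h is just that conjunction.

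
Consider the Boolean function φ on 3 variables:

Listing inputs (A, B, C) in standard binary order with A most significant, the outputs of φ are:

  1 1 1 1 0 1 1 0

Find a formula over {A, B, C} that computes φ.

φ(A, B, C) = (((A · B') · C') + ((A · B) · C))'

φ is 0 on only 2 rows — (1,0,0), (1,1,1). Writing each as a minterm (A·¬B·¬C, A·B·C) and OR-ing them characterizes exactly where φ=0, so φ is the negation of that disjunction.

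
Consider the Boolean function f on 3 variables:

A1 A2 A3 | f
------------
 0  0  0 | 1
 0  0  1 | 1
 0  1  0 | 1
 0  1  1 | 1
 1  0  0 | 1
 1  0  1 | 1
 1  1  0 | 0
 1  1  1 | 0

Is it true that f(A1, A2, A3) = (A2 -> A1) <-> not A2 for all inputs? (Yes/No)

Yes

Test each input against both f and the formula:
  A1=0, A2=0, A3=0: formula gives 1, f = 1 ✓
  A1=0, A2=0, A3=1: formula gives 1, f = 1 ✓
  A1=0, A2=1, A3=0: formula gives 1, f = 1 ✓
  A1=0, A2=1, A3=1: formula gives 1, f = 1 ✓
  A1=1, A2=0, A3=0: formula gives 1, f = 1 ✓
  …and likewise for the remaining 3 rows.
All 8 rows match — the expression computes f exactly.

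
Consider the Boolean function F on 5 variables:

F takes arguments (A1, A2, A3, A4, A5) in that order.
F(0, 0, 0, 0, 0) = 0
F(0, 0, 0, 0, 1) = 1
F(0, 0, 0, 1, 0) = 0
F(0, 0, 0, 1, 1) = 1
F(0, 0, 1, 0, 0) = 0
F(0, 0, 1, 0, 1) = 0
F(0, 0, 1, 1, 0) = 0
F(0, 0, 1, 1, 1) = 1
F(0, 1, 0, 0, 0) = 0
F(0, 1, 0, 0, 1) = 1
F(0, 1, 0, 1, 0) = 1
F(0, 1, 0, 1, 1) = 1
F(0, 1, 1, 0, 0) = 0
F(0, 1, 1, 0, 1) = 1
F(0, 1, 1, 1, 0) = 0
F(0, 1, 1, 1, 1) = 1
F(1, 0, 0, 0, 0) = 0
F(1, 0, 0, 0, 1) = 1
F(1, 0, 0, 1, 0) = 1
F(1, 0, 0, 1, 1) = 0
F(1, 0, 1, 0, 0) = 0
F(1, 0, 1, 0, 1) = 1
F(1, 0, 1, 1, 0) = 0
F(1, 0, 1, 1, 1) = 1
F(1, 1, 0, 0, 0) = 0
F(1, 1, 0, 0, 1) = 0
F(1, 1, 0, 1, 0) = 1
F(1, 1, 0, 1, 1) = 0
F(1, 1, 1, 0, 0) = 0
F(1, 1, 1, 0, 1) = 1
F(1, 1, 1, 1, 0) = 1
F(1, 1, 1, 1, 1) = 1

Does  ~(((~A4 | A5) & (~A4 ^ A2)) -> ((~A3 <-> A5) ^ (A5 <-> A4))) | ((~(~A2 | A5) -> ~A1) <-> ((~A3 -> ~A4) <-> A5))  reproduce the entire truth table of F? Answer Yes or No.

Evaluate ~(((~A4 | A5) & (~A4 ^ A2)) -> ((~A3 <-> A5) ^ (A5 <-> A4))) | ((~(~A2 | A5) -> ~A1) <-> ((~A3 -> ~A4) <-> A5)) on each row and compare to F:
  A1=0, A2=0, A3=0, A4=0, A5=0: formula gives 0, F = 0 ✓
  A1=0, A2=0, A3=0, A4=0, A5=1: formula gives 1, F = 1 ✓
  A1=0, A2=0, A3=0, A4=1, A5=0: formula gives 1, but F = 0 ✗
A single disagreement suffices: at (0,0,0,1,0) they differ, so the formula does not compute F.

No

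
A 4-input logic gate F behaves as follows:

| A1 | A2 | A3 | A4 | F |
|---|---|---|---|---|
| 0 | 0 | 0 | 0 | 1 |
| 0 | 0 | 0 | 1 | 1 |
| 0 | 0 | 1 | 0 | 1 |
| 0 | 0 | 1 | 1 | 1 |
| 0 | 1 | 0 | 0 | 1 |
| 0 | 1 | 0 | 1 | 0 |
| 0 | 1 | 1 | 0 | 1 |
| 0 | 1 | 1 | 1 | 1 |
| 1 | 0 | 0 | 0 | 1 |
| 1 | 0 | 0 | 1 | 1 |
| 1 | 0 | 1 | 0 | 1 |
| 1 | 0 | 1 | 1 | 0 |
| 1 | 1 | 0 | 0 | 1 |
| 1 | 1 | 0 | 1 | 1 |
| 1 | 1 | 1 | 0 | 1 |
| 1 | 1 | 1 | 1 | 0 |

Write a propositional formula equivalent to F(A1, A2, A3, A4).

F(A1, A2, A3, A4) = ¬(((((¬A1 ∧ A2) ∧ ¬A3) ∧ A4) ∨ (((A1 ∧ ¬A2) ∧ A3) ∧ A4)) ∨ (((A1 ∧ A2) ∧ A3) ∧ A4))

The 0-rows are (0,1,0,1), (1,0,1,1), (1,1,1,1). Take each as a conjunction (¬A1·A2·¬A3·A4, A1·¬A2·A3·A4, A1·A2·A3·A4), form their disjunction, and complement — that gives a formula that is 1 everywhere F is.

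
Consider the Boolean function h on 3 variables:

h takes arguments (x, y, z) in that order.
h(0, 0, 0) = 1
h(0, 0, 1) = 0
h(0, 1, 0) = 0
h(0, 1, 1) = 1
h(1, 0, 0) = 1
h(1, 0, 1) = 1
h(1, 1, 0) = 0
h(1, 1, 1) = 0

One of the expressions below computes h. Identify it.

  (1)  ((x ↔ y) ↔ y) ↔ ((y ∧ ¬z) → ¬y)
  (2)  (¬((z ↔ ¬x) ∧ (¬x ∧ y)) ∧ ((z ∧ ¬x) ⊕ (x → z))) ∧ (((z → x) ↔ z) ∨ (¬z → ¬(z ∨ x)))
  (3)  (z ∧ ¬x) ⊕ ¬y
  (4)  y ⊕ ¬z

3

(1) disagrees with h on (0,0,0) (formula → 0, table → 1); rule it out.
(2) disagrees with h on (0,1,0) (formula → 1, table → 0); rule it out.
(4) disagrees with h on (1,0,1) (formula → 0, table → 1); rule it out.
(3) is the remaining candidate, and it agrees with h on all 8 inputs.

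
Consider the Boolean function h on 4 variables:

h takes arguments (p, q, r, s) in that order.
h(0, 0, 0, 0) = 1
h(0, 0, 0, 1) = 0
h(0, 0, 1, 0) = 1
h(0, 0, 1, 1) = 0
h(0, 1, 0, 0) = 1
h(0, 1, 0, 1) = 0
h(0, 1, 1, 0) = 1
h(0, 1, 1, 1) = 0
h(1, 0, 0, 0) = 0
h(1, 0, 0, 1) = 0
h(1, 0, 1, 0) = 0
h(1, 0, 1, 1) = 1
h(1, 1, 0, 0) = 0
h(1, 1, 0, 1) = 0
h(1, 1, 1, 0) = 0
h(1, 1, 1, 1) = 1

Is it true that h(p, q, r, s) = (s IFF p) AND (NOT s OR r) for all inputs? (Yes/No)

Check the formula against h row by row:
  p=0, q=0, r=0, s=0: formula gives 1, h = 1 ✓
  p=0, q=0, r=0, s=1: formula gives 0, h = 0 ✓
  p=0, q=0, r=1, s=0: formula gives 1, h = 1 ✓
  p=0, q=0, r=1, s=1: formula gives 0, h = 0 ✓
  …and likewise for the remaining 12 rows.
Every row agrees, so the formula is equivalent.

Yes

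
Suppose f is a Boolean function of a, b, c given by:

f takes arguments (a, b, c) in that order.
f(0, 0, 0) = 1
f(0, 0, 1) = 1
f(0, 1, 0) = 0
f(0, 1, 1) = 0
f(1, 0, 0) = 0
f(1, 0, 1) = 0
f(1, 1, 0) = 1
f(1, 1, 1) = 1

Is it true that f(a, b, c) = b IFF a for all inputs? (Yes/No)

Yes

Check the formula against f row by row:
  a=0, b=0, c=0: formula gives 1, f = 1 ✓
  a=0, b=0, c=1: formula gives 1, f = 1 ✓
  a=0, b=1, c=0: formula gives 0, f = 0 ✓
  a=0, b=1, c=1: formula gives 0, f = 0 ✓
  a=1, b=0, c=0: formula gives 0, f = 0 ✓
  …and likewise for the remaining 3 rows.
No disagreement on any input; they are logically equivalent.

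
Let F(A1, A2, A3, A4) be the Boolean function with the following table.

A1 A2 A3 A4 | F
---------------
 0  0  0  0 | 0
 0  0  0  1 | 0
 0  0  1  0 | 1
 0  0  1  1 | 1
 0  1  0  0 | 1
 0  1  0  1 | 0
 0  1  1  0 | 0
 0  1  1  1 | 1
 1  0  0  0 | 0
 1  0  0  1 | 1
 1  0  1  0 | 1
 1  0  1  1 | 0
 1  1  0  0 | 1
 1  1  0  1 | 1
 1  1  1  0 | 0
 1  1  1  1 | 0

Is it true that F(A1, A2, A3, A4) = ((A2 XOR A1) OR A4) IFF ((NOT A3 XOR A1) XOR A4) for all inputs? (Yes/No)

Yes

Evaluate ((A2 XOR A1) OR A4) IFF ((NOT A3 XOR A1) XOR A4) on each row and compare to F:
  A1=0, A2=0, A3=0, A4=0: formula gives 0, F = 0 ✓
  A1=0, A2=0, A3=0, A4=1: formula gives 0, F = 0 ✓
  A1=0, A2=0, A3=1, A4=0: formula gives 1, F = 1 ✓
  A1=0, A2=0, A3=1, A4=1: formula gives 1, F = 1 ✓
  … (the remaining 12 rows also agree.)
All 16 rows match — the expression computes F exactly.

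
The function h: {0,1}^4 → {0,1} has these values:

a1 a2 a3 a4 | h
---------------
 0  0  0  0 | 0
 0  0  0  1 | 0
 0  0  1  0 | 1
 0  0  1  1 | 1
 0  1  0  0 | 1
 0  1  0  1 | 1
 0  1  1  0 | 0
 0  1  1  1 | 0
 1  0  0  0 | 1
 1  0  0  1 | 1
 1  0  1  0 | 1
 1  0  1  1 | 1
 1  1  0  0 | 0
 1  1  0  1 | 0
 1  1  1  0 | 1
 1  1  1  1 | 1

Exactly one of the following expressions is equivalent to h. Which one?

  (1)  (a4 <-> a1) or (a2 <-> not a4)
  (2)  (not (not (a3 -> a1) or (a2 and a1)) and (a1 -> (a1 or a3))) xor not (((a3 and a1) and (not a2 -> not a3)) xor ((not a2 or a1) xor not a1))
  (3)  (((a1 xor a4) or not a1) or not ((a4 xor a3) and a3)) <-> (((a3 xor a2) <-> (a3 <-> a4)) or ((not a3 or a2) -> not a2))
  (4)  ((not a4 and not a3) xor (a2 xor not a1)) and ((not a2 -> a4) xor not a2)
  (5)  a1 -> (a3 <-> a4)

(1) disagrees with h on (0,0,0,0) (formula → 1, table → 0); rule it out.
(3) disagrees with h on (0,0,0,0) (formula → 1, table → 0); rule it out.
(4) disagrees with h on (0,0,1,1) (formula → 0, table → 1); rule it out.
(5) disagrees with h on (0,0,0,0) (formula → 1, table → 0); rule it out.
Only (2) survives; checking it on all 16 rows confirms it matches h.

2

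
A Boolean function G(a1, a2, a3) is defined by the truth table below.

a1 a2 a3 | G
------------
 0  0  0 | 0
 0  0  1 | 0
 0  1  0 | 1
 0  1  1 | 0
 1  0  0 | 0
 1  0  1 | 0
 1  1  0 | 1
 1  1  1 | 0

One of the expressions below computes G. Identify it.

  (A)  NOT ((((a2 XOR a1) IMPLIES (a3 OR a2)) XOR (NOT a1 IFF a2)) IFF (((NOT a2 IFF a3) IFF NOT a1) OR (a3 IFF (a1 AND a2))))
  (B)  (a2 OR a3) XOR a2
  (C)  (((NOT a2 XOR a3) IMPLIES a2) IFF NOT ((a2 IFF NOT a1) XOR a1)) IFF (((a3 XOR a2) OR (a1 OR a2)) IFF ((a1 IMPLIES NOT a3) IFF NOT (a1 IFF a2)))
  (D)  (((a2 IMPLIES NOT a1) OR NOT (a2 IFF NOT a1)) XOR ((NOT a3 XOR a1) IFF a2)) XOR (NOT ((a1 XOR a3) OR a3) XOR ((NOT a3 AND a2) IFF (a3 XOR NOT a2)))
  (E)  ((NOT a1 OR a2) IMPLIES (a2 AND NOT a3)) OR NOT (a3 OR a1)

A

(B): at (0,0,1) it gives 1, but G = 0 — eliminated.
(C): at (0,1,0) it gives 0, but G = 1 — eliminated.
(D): at (0,0,1) it gives 1, but G = 0 — eliminated.
(E): at (0,0,0) it gives 1, but G = 0 — eliminated.
Only (A) survives; checking it on all 8 rows confirms it matches G.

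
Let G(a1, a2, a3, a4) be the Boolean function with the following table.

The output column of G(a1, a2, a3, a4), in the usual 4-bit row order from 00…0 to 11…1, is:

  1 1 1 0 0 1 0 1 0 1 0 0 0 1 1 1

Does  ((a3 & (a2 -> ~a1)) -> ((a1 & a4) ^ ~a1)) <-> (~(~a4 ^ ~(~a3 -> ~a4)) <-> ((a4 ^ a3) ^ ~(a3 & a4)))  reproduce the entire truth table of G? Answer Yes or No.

No

Evaluate ((a3 & (a2 -> ~a1)) -> ((a1 & a4) ^ ~a1)) <-> (~(~a4 ^ ~(~a3 -> ~a4)) <-> ((a4 ^ a3) ^ ~(a3 & a4))) on each row and compare to G:
  a1=0, a2=0, a3=0, a4=0: formula gives 0, but G = 1 ✗
Since they disagree at (0,0,0,0), the expression is not a correct formula for G.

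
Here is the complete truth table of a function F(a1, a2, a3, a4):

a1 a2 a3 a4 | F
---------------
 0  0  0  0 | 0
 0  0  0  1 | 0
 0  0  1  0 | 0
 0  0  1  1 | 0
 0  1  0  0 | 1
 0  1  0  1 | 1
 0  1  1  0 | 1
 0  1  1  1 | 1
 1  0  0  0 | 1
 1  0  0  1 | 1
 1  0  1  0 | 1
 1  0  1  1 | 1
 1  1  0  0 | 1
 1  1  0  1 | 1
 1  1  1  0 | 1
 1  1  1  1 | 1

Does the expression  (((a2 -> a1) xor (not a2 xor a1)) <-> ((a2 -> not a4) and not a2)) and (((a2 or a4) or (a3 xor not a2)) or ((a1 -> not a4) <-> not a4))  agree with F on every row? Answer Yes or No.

Test each input against both F and the formula:
  a1=0, a2=0, a3=0, a4=0: formula gives 0, F = 0 ✓
  a1=0, a2=0, a3=0, a4=1: formula gives 0, F = 0 ✓
  a1=0, a2=0, a3=1, a4=0: formula gives 0, F = 0 ✓
  a1=0, a2=0, a3=1, a4=1: formula gives 0, F = 0 ✓
  …and likewise for the remaining 12 rows.
No disagreement on any input; they are logically equivalent.

Yes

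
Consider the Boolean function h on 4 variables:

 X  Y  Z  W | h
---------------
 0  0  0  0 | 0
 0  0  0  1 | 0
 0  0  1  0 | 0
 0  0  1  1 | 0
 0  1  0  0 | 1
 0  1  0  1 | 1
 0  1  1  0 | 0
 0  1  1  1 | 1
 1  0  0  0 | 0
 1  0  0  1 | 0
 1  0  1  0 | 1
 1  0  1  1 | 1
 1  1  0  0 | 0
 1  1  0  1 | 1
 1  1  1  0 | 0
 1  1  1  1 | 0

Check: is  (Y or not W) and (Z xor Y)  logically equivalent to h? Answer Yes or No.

Check the formula against h row by row:
  X=0, Y=0, Z=0, W=0: formula gives 0, h = 0 ✓
  X=0, Y=0, Z=0, W=1: formula gives 0, h = 0 ✓
  X=0, Y=0, Z=1, W=0: formula gives 1, but h = 0 ✗
Since they disagree at (0,0,1,0), the expression is not a correct formula for h.

No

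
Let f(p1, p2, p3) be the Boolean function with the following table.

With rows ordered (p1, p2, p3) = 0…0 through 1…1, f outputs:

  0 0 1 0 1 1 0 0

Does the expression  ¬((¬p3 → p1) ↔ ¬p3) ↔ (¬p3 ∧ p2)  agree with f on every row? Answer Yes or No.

Check the formula against f row by row:
  p1=0, p2=0, p3=0: formula gives 0, f = 0 ✓
  p1=0, p2=0, p3=1: formula gives 0, f = 0 ✓
  p1=0, p2=1, p3=0: formula gives 1, f = 1 ✓
  p1=0, p2=1, p3=1: formula gives 0, f = 0 ✓
  p1=1, p2=0, p3=0: formula gives 1, f = 1 ✓
  p1=1, p2=0, p3=1: formula gives 0, but f = 1 ✗
A single disagreement suffices: at (1,0,1) they differ, so the formula does not compute f.

No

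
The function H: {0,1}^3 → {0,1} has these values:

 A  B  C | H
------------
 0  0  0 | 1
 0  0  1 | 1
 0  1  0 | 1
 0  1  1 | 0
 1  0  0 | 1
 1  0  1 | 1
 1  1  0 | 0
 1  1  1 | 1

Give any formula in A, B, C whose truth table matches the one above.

H(A, B, C) = NOT (((NOT A AND B) AND C) OR ((A AND B) AND NOT C))

H is 0 on only 2 rows — (0,1,1), (1,1,0). Writing each as a minterm (¬A·B·C, A·B·¬C) and OR-ing them characterizes exactly where H=0, so H is the negation of that disjunction.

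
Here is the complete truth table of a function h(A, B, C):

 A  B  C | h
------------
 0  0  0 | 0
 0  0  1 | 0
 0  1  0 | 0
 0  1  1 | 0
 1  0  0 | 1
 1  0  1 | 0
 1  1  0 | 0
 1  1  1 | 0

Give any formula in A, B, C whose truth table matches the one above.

Only row (1,0,0) gives 1. That row's minterm A·¬B·¬C is h directly.

h(A, B, C) = (A · B') · C'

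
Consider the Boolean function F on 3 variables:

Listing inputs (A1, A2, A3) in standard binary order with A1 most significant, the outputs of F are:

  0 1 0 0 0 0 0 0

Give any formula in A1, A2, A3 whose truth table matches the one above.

F(A1, A2, A3) = (~A1 & ~A2) & A3

Only row (0,0,1) gives 1. That row's minterm ¬A1·¬A2·A3 is F directly.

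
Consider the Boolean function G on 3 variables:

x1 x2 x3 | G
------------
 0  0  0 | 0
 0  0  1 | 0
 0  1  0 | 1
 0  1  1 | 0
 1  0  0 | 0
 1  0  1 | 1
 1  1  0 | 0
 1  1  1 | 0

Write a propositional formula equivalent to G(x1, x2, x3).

G(x1, x2, x3) = ((NOT x1 AND x2) AND NOT x3) OR ((x1 AND NOT x2) AND x3)

G=1 on 2 inputs: (0,1,0), (1,0,1). Reading each as a conjunction of literals (¬x1·x2·¬x3, x1·¬x2·x3) and taking the OR gives the canonical DNF.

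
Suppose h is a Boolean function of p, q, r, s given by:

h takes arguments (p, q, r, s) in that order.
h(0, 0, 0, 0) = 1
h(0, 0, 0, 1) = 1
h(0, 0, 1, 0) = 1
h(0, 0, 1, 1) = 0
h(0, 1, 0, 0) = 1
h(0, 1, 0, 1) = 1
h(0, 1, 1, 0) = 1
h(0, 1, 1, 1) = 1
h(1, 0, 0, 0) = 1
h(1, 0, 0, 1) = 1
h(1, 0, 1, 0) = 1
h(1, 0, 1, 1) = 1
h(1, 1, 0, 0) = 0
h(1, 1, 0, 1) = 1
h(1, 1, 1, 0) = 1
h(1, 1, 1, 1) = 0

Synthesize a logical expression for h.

h(p, q, r, s) = not (((((not p and not q) and r) and s) or (((p and q) and not r) and not s)) or (((p and q) and r) and s))

There are just 3 zero rows: (0,0,1,1), (1,1,0,0), (1,1,1,1). Their minterms are ¬p·¬q·r·s, p·q·¬r·¬s, p·q·r·s; the OR of those covers precisely the 0-outputs, and negating it yields h.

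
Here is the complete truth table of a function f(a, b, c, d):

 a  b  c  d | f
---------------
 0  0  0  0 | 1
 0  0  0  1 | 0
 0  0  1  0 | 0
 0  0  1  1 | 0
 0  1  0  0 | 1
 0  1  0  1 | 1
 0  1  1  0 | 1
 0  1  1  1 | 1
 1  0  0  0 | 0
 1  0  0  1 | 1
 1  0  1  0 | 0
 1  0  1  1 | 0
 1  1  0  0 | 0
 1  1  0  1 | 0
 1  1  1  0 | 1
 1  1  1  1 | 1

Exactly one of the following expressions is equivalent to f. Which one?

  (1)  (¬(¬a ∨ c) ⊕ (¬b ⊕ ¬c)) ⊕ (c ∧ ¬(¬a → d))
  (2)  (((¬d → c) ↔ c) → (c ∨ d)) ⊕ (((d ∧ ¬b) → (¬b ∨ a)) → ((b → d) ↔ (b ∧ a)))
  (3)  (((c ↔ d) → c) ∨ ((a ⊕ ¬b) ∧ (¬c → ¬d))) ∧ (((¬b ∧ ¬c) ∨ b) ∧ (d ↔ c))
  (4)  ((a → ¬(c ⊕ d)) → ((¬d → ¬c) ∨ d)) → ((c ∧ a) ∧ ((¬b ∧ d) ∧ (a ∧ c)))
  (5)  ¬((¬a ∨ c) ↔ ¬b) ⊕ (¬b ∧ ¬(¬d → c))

5

(1) fails at (0,0,0,0): the formula yields 0, f is 1.
(2) fails at (0,0,0,0): the formula yields 0, f is 1.
(3) fails at (0,1,0,0): the formula yields 0, f is 1.
(4) fails at (0,0,0,0): the formula yields 0, f is 1.
Only (5) survives; checking it on all 16 rows confirms it matches f.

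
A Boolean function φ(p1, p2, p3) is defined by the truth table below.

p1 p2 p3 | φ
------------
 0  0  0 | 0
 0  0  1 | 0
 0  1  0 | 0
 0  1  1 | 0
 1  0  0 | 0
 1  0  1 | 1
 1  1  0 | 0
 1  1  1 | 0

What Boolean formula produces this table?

φ(p1, p2, p3) = (p1 · p2') · p3

φ is 1 on exactly one input, (1,0,1), whose minterm is p1·¬p2·p3. So φ is just that conjunction.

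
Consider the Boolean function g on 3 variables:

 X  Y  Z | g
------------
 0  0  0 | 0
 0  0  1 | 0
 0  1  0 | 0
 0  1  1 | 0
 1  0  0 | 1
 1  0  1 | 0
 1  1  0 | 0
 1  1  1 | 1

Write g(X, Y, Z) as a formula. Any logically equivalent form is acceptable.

g(X, Y, Z) = ((X AND NOT Y) AND NOT Z) OR ((X AND Y) AND Z)

Collect the rows where g=1 — (1,0,0), (1,1,1) — and write one minterm per row: X·¬Y·¬Z, X·Y·Z. Their union (logical OR) reproduces the table exactly.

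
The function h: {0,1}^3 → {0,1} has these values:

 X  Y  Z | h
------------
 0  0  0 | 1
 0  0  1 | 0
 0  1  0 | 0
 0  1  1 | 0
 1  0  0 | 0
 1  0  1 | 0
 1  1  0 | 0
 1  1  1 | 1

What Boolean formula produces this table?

h(X, Y, Z) = ((~X & ~Y) & ~Z) | ((X & Y) & Z)

h=1 on 2 inputs: (0,0,0), (1,1,1). Reading each as a conjunction of literals (¬X·¬Y·¬Z, X·Y·Z) and taking the OR gives the canonical DNF.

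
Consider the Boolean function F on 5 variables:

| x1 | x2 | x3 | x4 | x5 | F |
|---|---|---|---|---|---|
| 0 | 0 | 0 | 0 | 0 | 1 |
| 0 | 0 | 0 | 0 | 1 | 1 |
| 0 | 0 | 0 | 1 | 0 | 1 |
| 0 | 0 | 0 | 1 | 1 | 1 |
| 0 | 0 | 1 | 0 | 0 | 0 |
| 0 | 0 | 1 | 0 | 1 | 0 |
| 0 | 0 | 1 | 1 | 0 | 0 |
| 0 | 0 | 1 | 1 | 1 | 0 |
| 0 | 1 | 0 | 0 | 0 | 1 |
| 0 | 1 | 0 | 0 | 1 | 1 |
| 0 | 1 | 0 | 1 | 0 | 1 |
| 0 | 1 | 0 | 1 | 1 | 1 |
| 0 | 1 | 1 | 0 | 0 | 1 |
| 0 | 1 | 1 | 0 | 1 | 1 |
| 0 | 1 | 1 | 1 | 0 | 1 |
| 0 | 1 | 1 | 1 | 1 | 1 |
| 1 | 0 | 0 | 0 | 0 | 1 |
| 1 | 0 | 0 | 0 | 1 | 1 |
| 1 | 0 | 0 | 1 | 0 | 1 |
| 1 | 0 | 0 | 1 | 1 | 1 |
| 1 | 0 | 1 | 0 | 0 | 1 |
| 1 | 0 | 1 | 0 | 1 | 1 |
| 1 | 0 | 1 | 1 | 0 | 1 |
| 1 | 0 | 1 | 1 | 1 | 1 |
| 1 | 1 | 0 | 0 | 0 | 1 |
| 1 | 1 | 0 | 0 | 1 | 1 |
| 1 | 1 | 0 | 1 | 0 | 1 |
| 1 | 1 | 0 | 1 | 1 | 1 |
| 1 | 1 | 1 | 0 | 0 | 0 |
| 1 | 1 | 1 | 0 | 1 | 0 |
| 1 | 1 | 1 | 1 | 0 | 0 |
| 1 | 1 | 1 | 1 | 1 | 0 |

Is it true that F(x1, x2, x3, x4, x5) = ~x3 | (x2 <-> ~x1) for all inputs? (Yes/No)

Evaluate ~x3 | (x2 <-> ~x1) on each row and compare to F:
  x1=0, x2=0, x3=0, x4=0, x5=0: formula gives 1, F = 1 ✓
  x1=0, x2=0, x3=0, x4=0, x5=1: formula gives 1, F = 1 ✓
  x1=0, x2=0, x3=0, x4=1, x5=0: formula gives 1, F = 1 ✓
  x1=0, x2=0, x3=0, x4=1, x5=1: formula gives 1, F = 1 ✓
  … (the remaining 28 rows also agree.)
No disagreement on any input; they are logically equivalent.

Yes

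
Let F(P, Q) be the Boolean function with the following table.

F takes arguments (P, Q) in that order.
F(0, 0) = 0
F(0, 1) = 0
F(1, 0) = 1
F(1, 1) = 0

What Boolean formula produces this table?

1 only at (1,0): P AND NOT Q.

F(P, Q) = P AND NOT Q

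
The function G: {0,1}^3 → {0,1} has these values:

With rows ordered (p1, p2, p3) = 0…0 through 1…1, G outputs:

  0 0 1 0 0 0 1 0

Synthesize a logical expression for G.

G(p1, p2, p3) = ((NOT p1 AND p2) AND NOT p3) OR ((p1 AND p2) AND NOT p3)

The 1-rows are (0,1,0), (1,1,0). Each contributes one minterm — ¬p1·p2·¬p3; p1·p2·¬p3 — and their disjunction is a sum-of-products form of G.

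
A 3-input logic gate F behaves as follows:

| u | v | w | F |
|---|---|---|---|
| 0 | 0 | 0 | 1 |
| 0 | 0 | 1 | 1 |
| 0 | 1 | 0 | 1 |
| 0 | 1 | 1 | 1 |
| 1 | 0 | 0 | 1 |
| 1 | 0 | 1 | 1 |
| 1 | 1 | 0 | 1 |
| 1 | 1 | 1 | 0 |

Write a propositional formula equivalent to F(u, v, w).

F(u, v, w) = ¬((u ∧ v) ∧ w)

The output is 0 only when every input is 1 — NAND of all inputs.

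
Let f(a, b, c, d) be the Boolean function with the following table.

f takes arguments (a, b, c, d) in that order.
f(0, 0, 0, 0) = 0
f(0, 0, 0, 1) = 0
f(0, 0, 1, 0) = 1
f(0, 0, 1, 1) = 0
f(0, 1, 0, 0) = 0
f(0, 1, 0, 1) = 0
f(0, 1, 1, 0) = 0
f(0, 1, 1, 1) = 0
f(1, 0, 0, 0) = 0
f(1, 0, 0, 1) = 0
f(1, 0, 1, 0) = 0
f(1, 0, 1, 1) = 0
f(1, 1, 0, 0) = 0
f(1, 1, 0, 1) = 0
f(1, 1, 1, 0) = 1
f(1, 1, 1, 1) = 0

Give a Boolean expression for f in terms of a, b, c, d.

f(a, b, c, d) = (((¬a ∧ ¬b) ∧ c) ∧ ¬d) ∨ (((a ∧ b) ∧ c) ∧ ¬d)

f=1 on 2 inputs: (0,0,1,0), (1,1,1,0). Reading each as a conjunction of literals (¬a·¬b·c·¬d, a·b·c·¬d) and taking the OR gives the canonical DNF.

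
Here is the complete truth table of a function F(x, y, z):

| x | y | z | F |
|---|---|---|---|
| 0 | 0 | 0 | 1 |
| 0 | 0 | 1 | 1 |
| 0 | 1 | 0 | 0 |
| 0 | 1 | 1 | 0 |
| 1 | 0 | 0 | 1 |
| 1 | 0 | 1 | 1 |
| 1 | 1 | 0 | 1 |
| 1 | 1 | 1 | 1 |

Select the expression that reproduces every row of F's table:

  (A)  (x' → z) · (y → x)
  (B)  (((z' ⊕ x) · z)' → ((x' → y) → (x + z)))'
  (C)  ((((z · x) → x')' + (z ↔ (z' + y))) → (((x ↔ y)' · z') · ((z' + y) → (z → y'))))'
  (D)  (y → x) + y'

(A): at (0,0,0) it gives 0, but F = 1 — eliminated.
(B): at (0,0,0) it gives 0, but F = 1 — eliminated.
(C): at (0,0,0) it gives 0, but F = 1 — eliminated.
Only (D) survives; checking it on all 8 rows confirms it matches F.

D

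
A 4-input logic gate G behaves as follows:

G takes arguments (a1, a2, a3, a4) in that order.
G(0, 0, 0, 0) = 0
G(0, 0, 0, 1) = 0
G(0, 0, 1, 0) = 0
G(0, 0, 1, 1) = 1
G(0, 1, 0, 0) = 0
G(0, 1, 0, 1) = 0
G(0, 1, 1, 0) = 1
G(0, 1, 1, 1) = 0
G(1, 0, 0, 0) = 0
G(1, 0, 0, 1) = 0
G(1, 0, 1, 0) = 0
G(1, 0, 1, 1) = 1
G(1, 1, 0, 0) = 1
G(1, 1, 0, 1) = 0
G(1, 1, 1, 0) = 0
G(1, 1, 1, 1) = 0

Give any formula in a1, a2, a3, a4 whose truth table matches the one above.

G(a1, a2, a3, a4) = (((((a1' · a2') · a3) · a4) + (((a1' · a2) · a3) · a4')) + (((a1 · a2') · a3) · a4)) + (((a1 · a2) · a3') · a4')

The 1-rows are (0,0,1,1), (0,1,1,0), (1,0,1,1), (1,1,0,0). Each contributes one minterm — ¬a1·¬a2·a3·a4; ¬a1·a2·a3·¬a4; a1·¬a2·a3·a4; a1·a2·¬a3·¬a4 — and their disjunction is a sum-of-products form of G.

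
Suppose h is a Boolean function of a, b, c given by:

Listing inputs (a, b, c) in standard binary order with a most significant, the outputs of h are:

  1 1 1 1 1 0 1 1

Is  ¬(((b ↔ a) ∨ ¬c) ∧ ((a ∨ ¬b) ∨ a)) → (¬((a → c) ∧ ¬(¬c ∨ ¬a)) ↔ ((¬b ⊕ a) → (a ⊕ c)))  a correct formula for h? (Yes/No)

Test each input against both h and the formula:
  a=0, b=0, c=0: formula gives 1, h = 1 ✓
  a=0, b=0, c=1: formula gives 1, h = 1 ✓
  a=0, b=1, c=0: formula gives 1, h = 1 ✓
  a=0, b=1, c=1: formula gives 1, h = 1 ✓
  a=1, b=0, c=0: formula gives 1, h = 1 ✓
  …and likewise for the remaining 3 rows.
No disagreement on any input; they are logically equivalent.

Yes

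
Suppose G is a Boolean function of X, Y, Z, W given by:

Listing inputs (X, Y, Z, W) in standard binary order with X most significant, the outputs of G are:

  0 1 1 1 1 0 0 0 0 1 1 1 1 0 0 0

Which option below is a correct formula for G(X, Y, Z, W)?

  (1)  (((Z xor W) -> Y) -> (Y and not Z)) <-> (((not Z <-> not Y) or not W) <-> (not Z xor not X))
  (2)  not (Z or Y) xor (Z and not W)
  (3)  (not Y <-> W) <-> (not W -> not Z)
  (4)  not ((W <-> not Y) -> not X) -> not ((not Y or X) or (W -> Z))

3

(1): at (0,0,0,0) it gives 1, but G = 0 — eliminated.
(2): at (0,0,0,0) it gives 1, but G = 0 — eliminated.
(4): at (0,0,0,0) it gives 1, but G = 0 — eliminated.
That leaves (3). Evaluating it on every row reproduces the table of G exactly.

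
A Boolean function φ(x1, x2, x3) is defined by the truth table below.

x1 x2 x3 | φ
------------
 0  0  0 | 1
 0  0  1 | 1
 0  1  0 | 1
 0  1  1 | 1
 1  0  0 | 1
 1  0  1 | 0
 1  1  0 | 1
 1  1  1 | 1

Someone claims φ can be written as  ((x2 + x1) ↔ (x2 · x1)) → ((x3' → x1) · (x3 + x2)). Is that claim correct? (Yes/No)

Check the formula against φ row by row:
  x1=0, x2=0, x3=0: formula gives 0, but φ = 1 ✗
Since they disagree at (0,0,0), the expression is not a correct formula for φ.

No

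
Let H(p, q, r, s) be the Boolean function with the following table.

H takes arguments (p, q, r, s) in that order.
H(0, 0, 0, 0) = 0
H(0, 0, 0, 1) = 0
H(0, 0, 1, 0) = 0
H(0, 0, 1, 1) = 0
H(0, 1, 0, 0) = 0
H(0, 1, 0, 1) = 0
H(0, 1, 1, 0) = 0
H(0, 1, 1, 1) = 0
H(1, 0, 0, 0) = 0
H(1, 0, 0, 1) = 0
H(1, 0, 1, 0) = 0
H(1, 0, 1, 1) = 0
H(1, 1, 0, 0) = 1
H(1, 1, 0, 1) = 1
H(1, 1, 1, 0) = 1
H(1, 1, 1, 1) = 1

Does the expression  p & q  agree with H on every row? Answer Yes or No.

Check the formula against H row by row:
  p=0, q=0, r=0, s=0: formula gives 0, H = 0 ✓
  p=0, q=0, r=0, s=1: formula gives 0, H = 0 ✓
  p=0, q=0, r=1, s=0: formula gives 0, H = 0 ✓
  p=0, q=0, r=1, s=1: formula gives 0, H = 0 ✓
  …and likewise for the remaining 12 rows.
All 16 rows match — the expression computes H exactly.

Yes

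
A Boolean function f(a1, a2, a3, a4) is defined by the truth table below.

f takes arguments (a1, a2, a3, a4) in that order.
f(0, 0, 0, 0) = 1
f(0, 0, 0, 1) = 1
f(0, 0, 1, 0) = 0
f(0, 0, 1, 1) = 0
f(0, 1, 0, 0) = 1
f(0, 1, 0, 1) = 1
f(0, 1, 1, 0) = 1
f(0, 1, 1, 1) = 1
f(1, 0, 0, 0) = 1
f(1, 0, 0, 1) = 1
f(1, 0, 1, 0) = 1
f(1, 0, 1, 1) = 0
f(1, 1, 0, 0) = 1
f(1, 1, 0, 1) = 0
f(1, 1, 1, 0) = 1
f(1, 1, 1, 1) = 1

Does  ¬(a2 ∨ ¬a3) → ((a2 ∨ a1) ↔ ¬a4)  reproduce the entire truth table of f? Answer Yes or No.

No

Evaluate ¬(a2 ∨ ¬a3) → ((a2 ∨ a1) ↔ ¬a4) on each row and compare to f:
  a1=0, a2=0, a3=0, a4=0: formula gives 1, f = 1 ✓
  a1=0, a2=0, a3=0, a4=1: formula gives 1, f = 1 ✓
  a1=0, a2=0, a3=1, a4=0: formula gives 0, f = 0 ✓
  a1=0, a2=0, a3=1, a4=1: formula gives 1, but f = 0 ✗
A single disagreement suffices: at (0,0,1,1) they differ, so the formula does not compute f.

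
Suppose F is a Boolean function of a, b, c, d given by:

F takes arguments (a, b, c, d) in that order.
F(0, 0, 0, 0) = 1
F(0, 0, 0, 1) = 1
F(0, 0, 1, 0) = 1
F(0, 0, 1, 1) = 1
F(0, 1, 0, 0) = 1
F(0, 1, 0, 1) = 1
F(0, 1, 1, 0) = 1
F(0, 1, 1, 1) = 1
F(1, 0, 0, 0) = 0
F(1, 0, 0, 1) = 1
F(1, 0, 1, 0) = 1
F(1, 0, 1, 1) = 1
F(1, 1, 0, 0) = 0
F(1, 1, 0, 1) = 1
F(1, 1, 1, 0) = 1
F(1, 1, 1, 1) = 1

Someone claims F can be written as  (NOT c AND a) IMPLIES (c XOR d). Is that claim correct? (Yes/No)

Yes

Check the formula against F row by row:
  a=0, b=0, c=0, d=0: formula gives 1, F = 1 ✓
  a=0, b=0, c=0, d=1: formula gives 1, F = 1 ✓
  a=0, b=0, c=1, d=0: formula gives 1, F = 1 ✓
  a=0, b=0, c=1, d=1: formula gives 1, F = 1 ✓
  …and likewise for the remaining 12 rows.
All 16 rows match — the expression computes F exactly.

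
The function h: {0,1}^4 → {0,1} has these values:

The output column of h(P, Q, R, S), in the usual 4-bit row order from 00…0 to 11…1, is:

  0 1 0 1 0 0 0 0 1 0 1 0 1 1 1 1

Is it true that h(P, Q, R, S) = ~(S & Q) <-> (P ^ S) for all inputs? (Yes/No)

Yes

Evaluate ~(S & Q) <-> (P ^ S) on each row and compare to h:
  P=0, Q=0, R=0, S=0: formula gives 0, h = 0 ✓
  P=0, Q=0, R=0, S=1: formula gives 1, h = 1 ✓
  P=0, Q=0, R=1, S=0: formula gives 0, h = 0 ✓
  P=0, Q=0, R=1, S=1: formula gives 1, h = 1 ✓
  …and likewise for the remaining 12 rows.
Every row agrees, so the formula is equivalent.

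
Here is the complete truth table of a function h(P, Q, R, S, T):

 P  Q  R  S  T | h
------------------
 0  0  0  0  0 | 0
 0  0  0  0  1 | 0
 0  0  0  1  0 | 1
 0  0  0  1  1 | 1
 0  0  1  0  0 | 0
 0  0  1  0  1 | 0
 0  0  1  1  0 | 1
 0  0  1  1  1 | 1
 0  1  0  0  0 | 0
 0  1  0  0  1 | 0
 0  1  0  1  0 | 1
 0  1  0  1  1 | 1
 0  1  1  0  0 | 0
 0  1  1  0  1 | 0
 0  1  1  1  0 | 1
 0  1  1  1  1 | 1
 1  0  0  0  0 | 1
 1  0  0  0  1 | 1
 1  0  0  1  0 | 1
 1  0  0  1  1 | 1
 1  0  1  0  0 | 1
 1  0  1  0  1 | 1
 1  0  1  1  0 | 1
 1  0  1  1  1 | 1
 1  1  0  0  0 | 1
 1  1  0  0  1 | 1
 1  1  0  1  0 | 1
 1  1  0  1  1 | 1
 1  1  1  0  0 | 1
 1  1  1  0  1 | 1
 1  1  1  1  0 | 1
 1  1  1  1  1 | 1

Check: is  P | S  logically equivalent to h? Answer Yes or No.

Evaluate P | S on each row and compare to h:
  P=0, Q=0, R=0, S=0, T=0: formula gives 0, h = 0 ✓
  P=0, Q=0, R=0, S=0, T=1: formula gives 0, h = 0 ✓
  P=0, Q=0, R=0, S=1, T=0: formula gives 1, h = 1 ✓
  P=0, Q=0, R=0, S=1, T=1: formula gives 1, h = 1 ✓
  … (the remaining 28 rows also agree.)
All 32 rows match — the expression computes h exactly.

Yes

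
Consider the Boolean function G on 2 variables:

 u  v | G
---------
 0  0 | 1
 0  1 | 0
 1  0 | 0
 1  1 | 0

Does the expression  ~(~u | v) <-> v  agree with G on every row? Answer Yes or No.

Yes

Evaluate ~(~u | v) <-> v on each row and compare to G:
  u=0, v=0: formula gives 1, G = 1 ✓
  u=0, v=1: formula gives 0, G = 0 ✓
  u=1, v=0: formula gives 0, G = 0 ✓
  u=1, v=1: formula gives 0, G = 0 ✓
Every row agrees, so the formula is equivalent.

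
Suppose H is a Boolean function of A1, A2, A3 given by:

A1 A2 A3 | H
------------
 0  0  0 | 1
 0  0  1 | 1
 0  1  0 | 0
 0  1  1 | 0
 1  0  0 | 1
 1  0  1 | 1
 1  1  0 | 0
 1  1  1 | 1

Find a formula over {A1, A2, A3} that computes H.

H(A1, A2, A3) = ¬((((¬A1 ∧ A2) ∧ ¬A3) ∨ ((¬A1 ∧ A2) ∧ A3)) ∨ ((A1 ∧ A2) ∧ ¬A3))

The 0-rows are (0,1,0), (0,1,1), (1,1,0). Take each as a conjunction (¬A1·A2·¬A3, ¬A1·A2·A3, A1·A2·¬A3), form their disjunction, and complement — that gives a formula that is 1 everywhere H is.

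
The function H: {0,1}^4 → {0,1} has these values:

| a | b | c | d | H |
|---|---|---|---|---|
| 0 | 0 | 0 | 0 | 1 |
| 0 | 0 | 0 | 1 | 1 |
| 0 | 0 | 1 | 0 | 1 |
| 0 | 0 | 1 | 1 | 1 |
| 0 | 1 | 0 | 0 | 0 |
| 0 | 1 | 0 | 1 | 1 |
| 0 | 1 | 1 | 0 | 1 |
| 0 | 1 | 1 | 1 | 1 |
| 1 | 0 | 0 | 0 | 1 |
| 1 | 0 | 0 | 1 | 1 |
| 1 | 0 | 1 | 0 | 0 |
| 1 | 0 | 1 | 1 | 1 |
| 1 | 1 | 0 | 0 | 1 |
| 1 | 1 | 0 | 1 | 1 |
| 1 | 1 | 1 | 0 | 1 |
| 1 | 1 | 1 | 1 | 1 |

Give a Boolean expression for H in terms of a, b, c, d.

H is 0 on only 2 rows — (0,1,0,0), (1,0,1,0). Writing each as a minterm (¬a·b·¬c·¬d, a·¬b·c·¬d) and OR-ing them characterizes exactly where H=0, so H is the negation of that disjunction.

H(a, b, c, d) = NOT ((((NOT a AND b) AND NOT c) AND NOT d) OR (((a AND NOT b) AND c) AND NOT d))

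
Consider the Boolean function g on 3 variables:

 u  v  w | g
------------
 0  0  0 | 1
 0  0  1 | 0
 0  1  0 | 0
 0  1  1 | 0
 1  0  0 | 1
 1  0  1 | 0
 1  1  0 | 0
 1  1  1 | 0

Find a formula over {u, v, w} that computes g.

Collect the rows where g=1 — (0,0,0), (1,0,0) — and write one minterm per row: ¬u·¬v·¬w, u·¬v·¬w. Their union (logical OR) reproduces the table exactly.

g(u, v, w) = ((¬u ∧ ¬v) ∧ ¬w) ∨ ((u ∧ ¬v) ∧ ¬w)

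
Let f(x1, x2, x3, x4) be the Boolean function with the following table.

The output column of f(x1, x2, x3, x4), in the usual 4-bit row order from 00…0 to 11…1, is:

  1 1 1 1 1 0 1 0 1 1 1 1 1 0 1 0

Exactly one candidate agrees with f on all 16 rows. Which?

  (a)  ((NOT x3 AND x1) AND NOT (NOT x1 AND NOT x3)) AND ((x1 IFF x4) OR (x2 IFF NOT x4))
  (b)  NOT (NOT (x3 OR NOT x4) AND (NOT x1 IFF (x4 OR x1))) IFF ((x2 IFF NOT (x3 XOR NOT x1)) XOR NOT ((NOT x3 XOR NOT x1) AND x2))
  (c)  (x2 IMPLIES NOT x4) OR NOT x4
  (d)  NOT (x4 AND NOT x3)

(a) fails at (0,0,0,0): the formula yields 0, f is 1.
(b) fails at (0,0,0,0): the formula yields 0, f is 1.
(d) fails at (0,0,0,1): the formula yields 0, f is 1.
Only (c) survives; checking it on all 16 rows confirms it matches f.

c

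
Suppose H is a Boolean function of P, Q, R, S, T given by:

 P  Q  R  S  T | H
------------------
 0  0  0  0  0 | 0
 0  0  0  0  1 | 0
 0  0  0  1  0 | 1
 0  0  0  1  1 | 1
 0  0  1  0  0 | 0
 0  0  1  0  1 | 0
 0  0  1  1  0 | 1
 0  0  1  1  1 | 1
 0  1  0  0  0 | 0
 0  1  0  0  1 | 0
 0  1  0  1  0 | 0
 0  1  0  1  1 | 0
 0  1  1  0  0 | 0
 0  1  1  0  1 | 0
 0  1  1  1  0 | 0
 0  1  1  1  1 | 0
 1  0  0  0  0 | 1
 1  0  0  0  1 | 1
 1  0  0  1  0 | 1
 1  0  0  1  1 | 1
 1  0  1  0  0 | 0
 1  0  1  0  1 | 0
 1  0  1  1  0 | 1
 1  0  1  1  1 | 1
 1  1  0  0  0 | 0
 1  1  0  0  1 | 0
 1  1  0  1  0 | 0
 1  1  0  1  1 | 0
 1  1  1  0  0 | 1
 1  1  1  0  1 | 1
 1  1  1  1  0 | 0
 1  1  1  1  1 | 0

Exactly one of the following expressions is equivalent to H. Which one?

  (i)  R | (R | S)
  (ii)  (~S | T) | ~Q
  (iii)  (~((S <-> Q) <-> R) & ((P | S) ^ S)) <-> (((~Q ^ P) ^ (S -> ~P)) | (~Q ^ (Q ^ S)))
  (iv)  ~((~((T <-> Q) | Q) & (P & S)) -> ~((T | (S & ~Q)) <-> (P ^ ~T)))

iii

(i) disagrees with H on (0,0,1,0,0) (formula → 1, table → 0); rule it out.
(ii) disagrees with H on (0,0,0,0,0) (formula → 1, table → 0); rule it out.
(iv) disagrees with H on (0,0,0,1,0) (formula → 0, table → 1); rule it out.
That leaves (iii). Evaluating it on every row reproduces the table of H exactly.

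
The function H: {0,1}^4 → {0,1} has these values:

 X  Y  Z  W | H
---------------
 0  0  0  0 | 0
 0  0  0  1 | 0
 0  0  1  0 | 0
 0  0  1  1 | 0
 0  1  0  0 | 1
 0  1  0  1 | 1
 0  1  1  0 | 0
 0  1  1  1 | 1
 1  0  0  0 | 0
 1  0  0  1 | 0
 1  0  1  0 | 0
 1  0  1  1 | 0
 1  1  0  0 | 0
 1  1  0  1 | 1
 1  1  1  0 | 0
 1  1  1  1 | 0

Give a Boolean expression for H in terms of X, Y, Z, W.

H(X, Y, Z, W) = (((((X' · Y) · Z') · W') + (((X' · Y) · Z') · W)) + (((X' · Y) · Z) · W)) + (((X · Y) · Z') · W)

Collect the rows where H=1 — (0,1,0,0), (0,1,0,1), (0,1,1,1), (1,1,0,1) — and write one minterm per row: ¬X·Y·¬Z·¬W, ¬X·Y·¬Z·W, ¬X·Y·Z·W, X·Y·¬Z·W. Their union (logical OR) reproduces the table exactly.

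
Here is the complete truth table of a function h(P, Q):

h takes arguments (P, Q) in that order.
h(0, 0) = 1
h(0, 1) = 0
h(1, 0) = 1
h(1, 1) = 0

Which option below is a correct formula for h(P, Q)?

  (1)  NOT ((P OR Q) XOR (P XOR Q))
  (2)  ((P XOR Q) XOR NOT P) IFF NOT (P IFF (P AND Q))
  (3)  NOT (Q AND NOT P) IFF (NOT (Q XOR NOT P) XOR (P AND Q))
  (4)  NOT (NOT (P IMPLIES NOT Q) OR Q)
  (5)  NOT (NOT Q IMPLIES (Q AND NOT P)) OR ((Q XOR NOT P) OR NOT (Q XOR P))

4

(1): at (0,1) it gives 1, but h = 0 — eliminated.
(2): at (0,0) it gives 0, but h = 1 — eliminated.
(3): at (0,0) it gives 0, but h = 1 — eliminated.
(5): at (1,1) it gives 1, but h = 0 — eliminated.
(4) is the remaining candidate, and it agrees with h on all 4 inputs.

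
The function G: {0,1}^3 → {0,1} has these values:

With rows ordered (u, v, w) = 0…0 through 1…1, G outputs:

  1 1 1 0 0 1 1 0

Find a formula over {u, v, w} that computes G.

G(u, v, w) = ¬((((¬u ∧ v) ∧ w) ∨ ((u ∧ ¬v) ∧ ¬w)) ∨ ((u ∧ v) ∧ w))

The 0-rows are (0,1,1), (1,0,0), (1,1,1). Take each as a conjunction (¬u·v·w, u·¬v·¬w, u·v·w), form their disjunction, and complement — that gives a formula that is 1 everywhere G is.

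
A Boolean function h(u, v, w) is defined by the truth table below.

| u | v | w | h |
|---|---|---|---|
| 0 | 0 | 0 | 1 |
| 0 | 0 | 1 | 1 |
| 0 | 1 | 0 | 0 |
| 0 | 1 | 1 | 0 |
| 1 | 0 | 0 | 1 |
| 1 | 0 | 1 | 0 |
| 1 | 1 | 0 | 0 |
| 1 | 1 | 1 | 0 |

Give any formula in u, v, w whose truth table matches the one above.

The 1-rows are (0,0,0), (0,0,1), (1,0,0). Each contributes one minterm — ¬u·¬v·¬w; ¬u·¬v·w; u·¬v·¬w — and their disjunction is a sum-of-products form of h.

h(u, v, w) = (((u' · v') · w') + ((u' · v') · w)) + ((u · v') · w')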